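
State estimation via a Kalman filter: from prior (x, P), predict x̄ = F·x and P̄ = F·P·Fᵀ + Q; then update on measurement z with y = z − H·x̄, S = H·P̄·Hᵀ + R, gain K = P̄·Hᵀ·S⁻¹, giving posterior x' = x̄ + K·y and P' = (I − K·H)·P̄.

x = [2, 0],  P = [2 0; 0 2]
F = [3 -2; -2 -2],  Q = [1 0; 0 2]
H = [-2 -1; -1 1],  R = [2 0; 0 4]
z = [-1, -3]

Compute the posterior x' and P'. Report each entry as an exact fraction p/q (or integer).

x' = [155/104, -4619/2392]
P' = [33/52 -31/52; -31/52 2151/1196]

x̄ = F·x = [6, -4]
P̄ = F·P·Fᵀ + Q = [27 -4; -4 18]
y = z − H·x̄ = [7, 7]
S = H·P̄·Hᵀ + R = [112 40; 40 57]
K = P̄·Hᵀ·S⁻¹ = [-35/104 -4/13; -725/2392 179/299]
x' = x̄ + K·y = [155/104, -4619/2392]
P' = (I − K·H)·P̄ = [33/52 -31/52; -31/52 2151/1196]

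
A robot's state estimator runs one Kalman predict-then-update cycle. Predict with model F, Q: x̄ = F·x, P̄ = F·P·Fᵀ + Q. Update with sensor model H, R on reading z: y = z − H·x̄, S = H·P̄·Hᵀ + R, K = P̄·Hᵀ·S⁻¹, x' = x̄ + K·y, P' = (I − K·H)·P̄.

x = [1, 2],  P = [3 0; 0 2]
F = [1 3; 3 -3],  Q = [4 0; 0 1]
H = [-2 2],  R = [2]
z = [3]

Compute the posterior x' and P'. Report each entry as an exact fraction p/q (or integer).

x̄ = F·x = [7, -3]
P̄ = F·P·Fᵀ + Q = [25 -9; -9 46]
y = z − H·x̄ = [23]
S = H·P̄·Hᵀ + R = [358]
K = P̄·Hᵀ·S⁻¹ = [-34/179; 55/179]
x' = x̄ + K·y = [471/179, 728/179]
P' = (I − K·H)·P̄ = [2163/179 2129/179; 2129/179 2184/179]

x' = [471/179, 728/179]
P' = [2163/179 2129/179; 2129/179 2184/179]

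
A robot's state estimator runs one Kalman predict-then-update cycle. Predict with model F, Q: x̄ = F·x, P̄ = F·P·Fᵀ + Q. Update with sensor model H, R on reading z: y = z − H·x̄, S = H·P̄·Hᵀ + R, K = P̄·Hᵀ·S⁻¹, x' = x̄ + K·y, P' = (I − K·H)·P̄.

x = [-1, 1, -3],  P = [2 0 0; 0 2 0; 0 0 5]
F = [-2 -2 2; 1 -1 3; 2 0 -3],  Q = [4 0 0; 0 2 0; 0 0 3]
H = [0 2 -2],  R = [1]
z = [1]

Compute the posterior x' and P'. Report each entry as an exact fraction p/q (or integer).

x̄ = F·x = [-6, -11, 7]
P̄ = F·P·Fᵀ + Q = [40 30 -38; 30 51 -41; -38 -41 56]
y = z − H·x̄ = [37]
S = H·P̄·Hᵀ + R = [757]
K = P̄·Hᵀ·S⁻¹ = [136/757; 184/757; -194/757]
x' = x̄ + K·y = [490/757, -1519/757, -1879/757]
P' = (I − K·H)·P̄ = [11784/757 -2314/757 -2382/757; -2314/757 4751/757 4659/757; -2382/757 4659/757 4756/757]

x' = [490/757, -1519/757, -1879/757]
P' = [11784/757 -2314/757 -2382/757; -2314/757 4751/757 4659/757; -2382/757 4659/757 4756/757]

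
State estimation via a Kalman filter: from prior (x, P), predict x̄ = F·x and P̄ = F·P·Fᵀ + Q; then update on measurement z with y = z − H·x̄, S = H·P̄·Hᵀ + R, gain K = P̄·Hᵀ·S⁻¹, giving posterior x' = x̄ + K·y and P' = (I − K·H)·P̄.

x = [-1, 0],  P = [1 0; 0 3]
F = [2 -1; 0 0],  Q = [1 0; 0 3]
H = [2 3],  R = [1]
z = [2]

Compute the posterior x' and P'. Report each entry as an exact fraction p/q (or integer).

x̄ = F·x = [-2, 0]
P̄ = F·P·Fᵀ + Q = [8 0; 0 3]
y = z − H·x̄ = [6]
S = H·P̄·Hᵀ + R = [60]
K = P̄·Hᵀ·S⁻¹ = [4/15; 3/20]
x' = x̄ + K·y = [-2/5, 9/10]
P' = (I − K·H)·P̄ = [56/15 -12/5; -12/5 33/20]

x' = [-2/5, 9/10]
P' = [56/15 -12/5; -12/5 33/20]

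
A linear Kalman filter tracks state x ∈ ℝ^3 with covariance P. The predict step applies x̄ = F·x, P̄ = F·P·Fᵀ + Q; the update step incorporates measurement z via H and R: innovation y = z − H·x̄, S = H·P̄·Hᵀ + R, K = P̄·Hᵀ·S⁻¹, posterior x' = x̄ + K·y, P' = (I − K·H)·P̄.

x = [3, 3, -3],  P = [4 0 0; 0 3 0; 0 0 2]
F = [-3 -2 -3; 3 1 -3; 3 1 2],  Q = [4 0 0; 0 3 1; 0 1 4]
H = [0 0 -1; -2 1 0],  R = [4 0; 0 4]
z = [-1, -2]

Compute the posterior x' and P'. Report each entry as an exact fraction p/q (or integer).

x̄ = F·x = [-6, 21, 6]
P̄ = F·P·Fᵀ + Q = [70 -24 -54; -24 60 28; -54 28 51]
y = z − H·x̄ = [5, -35]
S = H·P̄·Hᵀ + R = [55 -136; -136 440]
K = P̄·Hᵀ·S⁻¹ = [182/713 -419/1426; 296/713 533/1426; -493/713 68/713]
x' = x̄ + K·y = [7929/1426, 14251/1426, -567/713]
P' = (I − K·H)·P̄ = [5724/713 10610/713 -728/713; 10610/713 22286/713 -1184/713; -728/713 -1184/713 1972/713]

x' = [7929/1426, 14251/1426, -567/713]
P' = [5724/713 10610/713 -728/713; 10610/713 22286/713 -1184/713; -728/713 -1184/713 1972/713]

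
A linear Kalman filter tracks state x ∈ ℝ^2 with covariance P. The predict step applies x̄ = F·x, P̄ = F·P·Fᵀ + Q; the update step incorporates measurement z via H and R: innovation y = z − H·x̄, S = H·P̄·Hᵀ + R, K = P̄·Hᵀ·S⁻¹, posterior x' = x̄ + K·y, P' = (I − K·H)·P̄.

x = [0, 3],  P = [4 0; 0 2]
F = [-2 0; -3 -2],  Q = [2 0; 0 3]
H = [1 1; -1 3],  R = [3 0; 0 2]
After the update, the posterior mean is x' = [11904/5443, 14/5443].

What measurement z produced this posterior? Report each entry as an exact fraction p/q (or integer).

z = [2, -2]

x̄ = F·x = [0, -6]
P̄ = F·P·Fᵀ + Q = [18 24; 24 47]
S = H·P̄·Hᵀ + R = [116 171; 171 299]
K = P̄·Hᵀ·S⁻¹ = [3324/5443 -918/5443; 1222/5443 1431/5443]
x' − x̄ = [11904/5443, 32672/5443] = K·y
y = (KᵀK)⁻¹·Kᵀ·(x' − x̄) = [8, 16]
z = y + H·x̄ = [8, 16] + [-6, -18] = [2, -2]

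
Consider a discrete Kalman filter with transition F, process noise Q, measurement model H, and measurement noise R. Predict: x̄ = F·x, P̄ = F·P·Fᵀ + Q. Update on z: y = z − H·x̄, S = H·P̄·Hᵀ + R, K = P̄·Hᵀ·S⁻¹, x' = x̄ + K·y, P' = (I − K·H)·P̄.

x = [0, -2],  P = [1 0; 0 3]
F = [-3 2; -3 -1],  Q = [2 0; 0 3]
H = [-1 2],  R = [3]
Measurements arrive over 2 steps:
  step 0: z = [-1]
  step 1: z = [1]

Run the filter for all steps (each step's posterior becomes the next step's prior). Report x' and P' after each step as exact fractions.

step 0: x' = [-143/74, -95/74], P' = [1413/74 681/74; 681/74 381/74]
step 1: x' = [-3508/7283, 2108/7283], P' = [557319/36415 59814/7283; 59814/7283 37377/7283]

step 0: x̄ = F·x = [-4, 2]
step 0: P̄ = F·P·Fᵀ + Q = [23 3; 3 15]
step 0: y = z − H·x̄ = [-9]
step 0: S = H·P̄·Hᵀ + R = [74]
step 0: K = P̄·Hᵀ·S⁻¹ = [-17/74; 27/74]
step 0: x' = x̄ + K·y = [-143/74, -95/74]
step 0: P' = (I − K·H)·P̄ = [1413/74 681/74; 681/74 381/74]
step 1: x̄ = F·x = [239/74, 262/37]
step 1: P̄ = F·P·Fᵀ + Q = [6217/74 4956/37; 4956/37 8703/37]
step 1: y = z − H·x̄ = [-735/74]
step 1: S = H·P̄·Hᵀ + R = [36415/74]
step 1: K = P̄·Hᵀ·S⁻¹ = [13607/36415; 4980/7283]
step 1: x' = x̄ + K·y = [-3508/7283, 2108/7283]
step 1: P' = (I − K·H)·P̄ = [557319/36415 59814/7283; 59814/7283 37377/7283]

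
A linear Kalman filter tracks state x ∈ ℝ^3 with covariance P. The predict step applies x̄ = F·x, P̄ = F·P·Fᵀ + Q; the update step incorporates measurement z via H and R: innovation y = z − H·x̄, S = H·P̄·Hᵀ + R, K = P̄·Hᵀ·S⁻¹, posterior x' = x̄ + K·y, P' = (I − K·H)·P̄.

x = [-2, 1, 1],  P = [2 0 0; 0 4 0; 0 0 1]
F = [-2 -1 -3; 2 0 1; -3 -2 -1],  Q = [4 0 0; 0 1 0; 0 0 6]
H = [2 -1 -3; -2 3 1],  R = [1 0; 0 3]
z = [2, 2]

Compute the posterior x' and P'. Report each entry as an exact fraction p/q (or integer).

x̄ = F·x = [0, -3, 3]
P̄ = F·P·Fᵀ + Q = [25 -11 23; -11 10 -13; 23 -13 41]
y = z − H·x̄ = [8, 8]
S = H·P̄·Hᵀ + R = [170 -27; -27 196]
K = P̄·Hᵀ·S⁻¹ = [-3188/32591 -10416/32591; 2425/32591 6819/32591; -13732/32591 -9208/32591]
x' = x̄ + K·y = [-108832/32591, -23821/32591, -85747/32591]
P' = (I − K·H)·P̄ = [164311/32591 70039/32591 87257/32591; 70039/32591 42994/32591 31553/32591; 87257/32591 31553/32591 52231/32591]

x' = [-108832/32591, -23821/32591, -85747/32591]
P' = [164311/32591 70039/32591 87257/32591; 70039/32591 42994/32591 31553/32591; 87257/32591 31553/32591 52231/32591]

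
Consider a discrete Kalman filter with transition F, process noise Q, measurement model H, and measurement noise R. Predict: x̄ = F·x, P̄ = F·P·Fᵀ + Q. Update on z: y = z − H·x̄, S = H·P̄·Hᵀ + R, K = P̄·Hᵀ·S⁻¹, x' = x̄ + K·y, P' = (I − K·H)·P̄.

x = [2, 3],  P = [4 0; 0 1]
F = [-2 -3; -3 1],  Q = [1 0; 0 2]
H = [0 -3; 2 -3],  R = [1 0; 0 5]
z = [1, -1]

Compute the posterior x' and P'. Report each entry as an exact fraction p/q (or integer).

x̄ = F·x = [-13, -3]
P̄ = F·P·Fᵀ + Q = [26 21; 21 39]
y = z − H·x̄ = [-8, 16]
S = H·P̄·Hᵀ + R = [352 225; 225 208]
K = P̄·Hᵀ·S⁻¹ = [-10629/22591 10303/22591; -7461/22591 -75/22591]
x' = x̄ + K·y = [-43803/22591, -9285/22591]
P' = (I − K·H)·P̄ = [31072/22591 3543/22591; 3543/22591 2487/22591]

x' = [-43803/22591, -9285/22591]
P' = [31072/22591 3543/22591; 3543/22591 2487/22591]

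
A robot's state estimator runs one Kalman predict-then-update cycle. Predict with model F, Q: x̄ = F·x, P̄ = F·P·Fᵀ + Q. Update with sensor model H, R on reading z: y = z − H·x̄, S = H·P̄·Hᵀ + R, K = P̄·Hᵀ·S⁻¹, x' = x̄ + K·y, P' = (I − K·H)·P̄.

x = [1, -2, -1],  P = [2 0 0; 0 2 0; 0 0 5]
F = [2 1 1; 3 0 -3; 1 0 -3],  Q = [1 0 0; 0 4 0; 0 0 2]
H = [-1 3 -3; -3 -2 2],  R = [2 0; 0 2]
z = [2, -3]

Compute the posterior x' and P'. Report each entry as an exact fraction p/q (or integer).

x' = [512/1259, 25243/10072, 16605/10072]
P' = [264/1259 -382/1259 -324/1259; -382/1259 369799/10072 366457/10072; -324/1259 366457/10072 364743/10072]

x̄ = F·x = [-1, 6, 4]
P̄ = F·P·Fᵀ + Q = [16 -3 -11; -3 67 51; -11 51 49]
y = z − H·x̄ = [-5, -2]
S = H·P̄·Hᵀ + R = [96 -92; -92 298]
K = P̄·Hᵀ·S⁻¹ = [-219/1259 -338/1259; 6541/10072 621/5036; 3867/10072 1087/5036]
x' = x̄ + K·y = [512/1259, 25243/10072, 16605/10072]
P' = (I − K·H)·P̄ = [264/1259 -382/1259 -324/1259; -382/1259 369799/10072 366457/10072; -324/1259 366457/10072 364743/10072]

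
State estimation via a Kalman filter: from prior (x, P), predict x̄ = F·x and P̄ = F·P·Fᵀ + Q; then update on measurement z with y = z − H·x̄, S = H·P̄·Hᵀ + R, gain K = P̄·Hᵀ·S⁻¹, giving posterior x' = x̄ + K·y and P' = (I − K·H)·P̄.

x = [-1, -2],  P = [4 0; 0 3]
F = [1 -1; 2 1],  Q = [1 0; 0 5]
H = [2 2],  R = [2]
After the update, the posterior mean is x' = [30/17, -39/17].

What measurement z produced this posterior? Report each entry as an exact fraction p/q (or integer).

z = [-1]

x̄ = F·x = [1, -4]
P̄ = F·P·Fᵀ + Q = [8 5; 5 24]
S = H·P̄·Hᵀ + R = [170]
K = P̄·Hᵀ·S⁻¹ = [13/85; 29/85]
x' − x̄ = [13/17, 29/17] = K·y
y = (KᵀK)⁻¹·Kᵀ·(x' − x̄) = [5]
z = y + H·x̄ = [5] + [-6] = [-1]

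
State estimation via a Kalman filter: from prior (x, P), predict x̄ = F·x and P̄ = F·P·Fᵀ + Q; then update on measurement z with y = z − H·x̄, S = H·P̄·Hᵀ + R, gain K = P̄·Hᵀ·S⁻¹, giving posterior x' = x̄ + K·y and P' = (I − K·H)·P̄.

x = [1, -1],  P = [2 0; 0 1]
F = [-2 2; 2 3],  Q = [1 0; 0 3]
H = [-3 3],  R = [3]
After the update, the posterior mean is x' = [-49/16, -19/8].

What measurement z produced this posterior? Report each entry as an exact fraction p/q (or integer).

z = [2]

x̄ = F·x = [-4, -1]
P̄ = F·P·Fᵀ + Q = [13 -2; -2 20]
S = H·P̄·Hᵀ + R = [336]
K = P̄·Hᵀ·S⁻¹ = [-15/112; 11/56]
x' − x̄ = [15/16, -11/8] = K·y
y = (KᵀK)⁻¹·Kᵀ·(x' − x̄) = [-7]
z = y + H·x̄ = [-7] + [9] = [2]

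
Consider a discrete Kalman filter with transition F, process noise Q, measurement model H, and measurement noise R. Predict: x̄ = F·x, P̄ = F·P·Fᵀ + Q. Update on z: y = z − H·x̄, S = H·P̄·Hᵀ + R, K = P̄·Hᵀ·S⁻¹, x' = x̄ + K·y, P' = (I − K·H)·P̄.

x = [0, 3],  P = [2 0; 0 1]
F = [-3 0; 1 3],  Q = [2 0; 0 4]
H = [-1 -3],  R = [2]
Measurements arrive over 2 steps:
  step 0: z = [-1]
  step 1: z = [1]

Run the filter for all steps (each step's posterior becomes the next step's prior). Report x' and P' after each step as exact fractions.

step 0: x' = [-52/121, 75/121], P' = [2416/121 -804/121; -804/121 294/121]
step 1: x' = [-53728/14327, 13399/14327], P' = [612332/14327 -196794/14327; -196794/14327 66316/14327]

step 0: x̄ = F·x = [0, 9]
step 0: P̄ = F·P·Fᵀ + Q = [20 -6; -6 15]
step 0: y = z − H·x̄ = [26]
step 0: S = H·P̄·Hᵀ + R = [121]
step 0: K = P̄·Hᵀ·S⁻¹ = [-2/121; -39/121]
step 0: x' = x̄ + K·y = [-52/121, 75/121]
step 0: P' = (I − K·H)·P̄ = [2416/121 -804/121; -804/121 294/121]
step 1: x̄ = F·x = [156/121, 173/121]
step 1: P̄ = F·P·Fᵀ + Q = [21986/121 -12/121; -12/121 722/121]
step 1: y = z − H·x̄ = [796/121]
step 1: S = H·P̄·Hᵀ + R = [28654/121]
step 1: K = P̄·Hᵀ·S⁻¹ = [-10975/14327; -1077/14327]
step 1: x' = x̄ + K·y = [-53728/14327, 13399/14327]
step 1: P' = (I − K·H)·P̄ = [612332/14327 -196794/14327; -196794/14327 66316/14327]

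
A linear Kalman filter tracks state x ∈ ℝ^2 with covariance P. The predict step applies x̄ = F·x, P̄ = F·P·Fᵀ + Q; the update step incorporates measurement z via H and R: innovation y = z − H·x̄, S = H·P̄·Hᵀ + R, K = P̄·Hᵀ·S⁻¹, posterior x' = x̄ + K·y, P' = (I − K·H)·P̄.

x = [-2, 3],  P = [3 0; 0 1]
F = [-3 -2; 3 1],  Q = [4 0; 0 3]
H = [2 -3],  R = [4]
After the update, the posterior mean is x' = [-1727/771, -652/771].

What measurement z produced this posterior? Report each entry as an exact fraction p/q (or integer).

z = [-2]

x̄ = F·x = [0, -3]
P̄ = F·P·Fᵀ + Q = [35 -29; -29 31]
S = H·P̄·Hᵀ + R = [771]
K = P̄·Hᵀ·S⁻¹ = [157/771; -151/771]
x' − x̄ = [-1727/771, 1661/771] = K·y
y = (KᵀK)⁻¹·Kᵀ·(x' − x̄) = [-11]
z = y + H·x̄ = [-11] + [9] = [-2]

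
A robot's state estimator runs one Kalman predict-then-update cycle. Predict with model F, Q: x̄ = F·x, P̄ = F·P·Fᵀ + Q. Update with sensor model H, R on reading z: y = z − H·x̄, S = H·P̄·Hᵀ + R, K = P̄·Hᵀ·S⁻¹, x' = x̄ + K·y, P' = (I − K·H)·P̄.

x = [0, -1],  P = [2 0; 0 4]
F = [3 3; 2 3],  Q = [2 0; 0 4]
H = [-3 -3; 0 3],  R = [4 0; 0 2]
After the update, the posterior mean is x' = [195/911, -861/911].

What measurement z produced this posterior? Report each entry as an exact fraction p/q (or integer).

x̄ = F·x = [-3, -3]
P̄ = F·P·Fᵀ + Q = [56 48; 48 48]
S = H·P̄·Hᵀ + R = [1804 -864; -864 434]
K = P̄·Hᵀ·S⁻¹ = [-1374/4555 -1224/4555; -72/4555 1368/4555]
x' − x̄ = [2928/911, 1872/911] = K·y
y = (KᵀK)⁻¹·Kᵀ·(x' − x̄) = [-16, 6]
z = y + H·x̄ = [-16, 6] + [18, -9] = [2, -3]

z = [2, -3]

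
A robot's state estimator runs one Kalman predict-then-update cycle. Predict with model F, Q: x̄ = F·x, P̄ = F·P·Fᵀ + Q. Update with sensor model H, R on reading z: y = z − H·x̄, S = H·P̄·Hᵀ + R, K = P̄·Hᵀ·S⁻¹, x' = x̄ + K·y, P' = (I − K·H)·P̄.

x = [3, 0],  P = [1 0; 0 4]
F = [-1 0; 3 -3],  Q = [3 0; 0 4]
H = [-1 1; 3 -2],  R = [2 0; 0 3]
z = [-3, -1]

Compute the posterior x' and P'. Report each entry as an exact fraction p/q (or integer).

x̄ = F·x = [-3, 9]
P̄ = F·P·Fᵀ + Q = [4 -3; -3 49]
y = z − H·x̄ = [-15, 26]
S = H·P̄·Hᵀ + R = [61 -125; -125 271]
K = P̄·Hᵀ·S⁻¹ = [353/906 223/906; 239/302 -9/302]
x' = x̄ + K·y = [-2215/906, -1101/302]
P' = (I − K·H)·P̄ = [2081/906 929/302; 929/302 1407/302]

x' = [-2215/906, -1101/302]
P' = [2081/906 929/302; 929/302 1407/302]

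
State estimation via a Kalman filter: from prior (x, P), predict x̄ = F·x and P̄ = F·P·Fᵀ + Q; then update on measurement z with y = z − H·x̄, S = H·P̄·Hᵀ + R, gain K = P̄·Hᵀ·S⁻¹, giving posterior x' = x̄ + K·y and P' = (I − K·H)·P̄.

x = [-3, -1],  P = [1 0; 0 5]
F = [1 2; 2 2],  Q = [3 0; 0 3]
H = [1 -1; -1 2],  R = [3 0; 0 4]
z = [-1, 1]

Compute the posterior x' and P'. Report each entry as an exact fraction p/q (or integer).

x̄ = F·x = [-5, -8]
P̄ = F·P·Fᵀ + Q = [24 22; 22 27]
y = z − H·x̄ = [-4, 12]
S = H·P̄·Hᵀ + R = [10 -12; -12 48]
K = P̄·Hᵀ·S⁻¹ = [1 2/3; 3/7 65/84]
x' = x̄ + K·y = [-1, -3/7]
P' = (I − K·H)·P̄ = [26/3 17/3; 17/3 92/21]

x' = [-1, -3/7]
P' = [26/3 17/3; 17/3 92/21]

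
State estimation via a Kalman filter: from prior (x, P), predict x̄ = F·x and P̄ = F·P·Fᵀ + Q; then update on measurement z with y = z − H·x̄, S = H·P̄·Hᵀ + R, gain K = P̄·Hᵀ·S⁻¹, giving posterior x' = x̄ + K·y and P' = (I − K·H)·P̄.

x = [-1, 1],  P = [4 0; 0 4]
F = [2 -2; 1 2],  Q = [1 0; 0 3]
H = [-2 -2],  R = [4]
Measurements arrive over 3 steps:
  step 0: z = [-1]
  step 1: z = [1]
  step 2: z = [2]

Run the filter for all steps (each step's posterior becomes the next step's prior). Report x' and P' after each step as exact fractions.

step 0: x̄ = F·x = [-4, 1]
step 0: P̄ = F·P·Fᵀ + Q = [33 -8; -8 23]
step 0: y = z − H·x̄ = [-7]
step 0: S = H·P̄·Hᵀ + R = [164]
step 0: K = P̄·Hᵀ·S⁻¹ = [-25/82; -15/82]
step 0: x' = x̄ + K·y = [-153/82, 187/82]
step 0: P' = (I − K·H)·P̄ = [728/41 -703/41; -703/41 718/41]
step 1: x̄ = F·x = [-340/41, 221/82]
step 1: P̄ = F·P·Fᵀ + Q = [11449/41 -2822/41; -2822/41 911/41]
step 1: y = z − H·x̄ = [-418/41]
step 1: S = H·P̄·Hᵀ + R = [27028/41]
step 1: K = P̄·Hᵀ·S⁻¹ = [-8627/13514; 1911/13514]
step 1: x' = x̄ + K·y = [-12057/6757, 16939/13514]
step 1: P' = (I − K·H)·P̄ = [71604/6757 -62977/6757; -62977/6757 61066/6757]
step 2: x̄ = F·x = [-41053/6757, 4882/6757]
step 2: P̄ = F·P·Fᵀ + Q = [1041253/6757 -227010/6757; -227010/6757 84231/6757]
step 2: y = z − H·x̄ = [-58828/6757]
step 2: S = H·P̄·Hᵀ + R = [2712884/6757]
step 2: K = P̄·Hᵀ·S⁻¹ = [-814243/1356442; 142779/1356442]
step 2: x' = x̄ + K·y = [-576123/678221, -131512/678221]
step 2: P' = (I − K·H)·P̄ = [6394552/678221 -5580309/678221; -5580309/678221 5437530/678221]

step 0: x' = [-153/82, 187/82], P' = [728/41 -703/41; -703/41 718/41]
step 1: x' = [-12057/6757, 16939/13514], P' = [71604/6757 -62977/6757; -62977/6757 61066/6757]
step 2: x' = [-576123/678221, -131512/678221], P' = [6394552/678221 -5580309/678221; -5580309/678221 5437530/678221]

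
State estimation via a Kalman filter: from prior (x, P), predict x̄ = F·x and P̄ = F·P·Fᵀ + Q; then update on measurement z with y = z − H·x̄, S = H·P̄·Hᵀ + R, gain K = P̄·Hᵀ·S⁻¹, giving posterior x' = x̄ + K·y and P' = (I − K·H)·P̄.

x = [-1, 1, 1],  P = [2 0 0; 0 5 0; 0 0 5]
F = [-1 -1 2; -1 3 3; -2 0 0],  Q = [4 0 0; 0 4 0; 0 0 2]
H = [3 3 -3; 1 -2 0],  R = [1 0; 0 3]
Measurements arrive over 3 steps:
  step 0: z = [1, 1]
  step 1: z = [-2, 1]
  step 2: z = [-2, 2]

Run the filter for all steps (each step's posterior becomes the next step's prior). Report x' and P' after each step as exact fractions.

step 0: x' = [95215/54029, 46967/108058, 100671/54029], P' = [250514/54029 201977/108058 347783/54029; 201977/108058 156193/108058 177160/54029; 347783/54029 177160/54029 525292/54029]
step 1: x' = [-7897926408/11676914419, -10304911286/11676914419, -10499855277/11676914419], P' = [16972954655/11676914419 4822661377/11676914419 21288473194/11676914419; 4822661377/11676914419 8626974269/11676914419 13143587342/11676914419; 21288473194/11676914419 13143587342/11676914419 34911982232/11676914419]
step 2: x' = [229493984280364/420149262383813, -329545739931747/420149262383813, 180589686355458/420149262383813], P' = [584265758496050/420149262383813 157280741981446/420149262383813 722315836714696/420149262383813; 157280741981446/420149262383813 300239272123754/420149262383813 445932464960204/420149262383813; 722315836714696/420149262383813 445932464960204/420149262383813 1183917221111138/420149262383813]

step 0: x̄ = F·x = [2, 7, 2]
step 0: P̄ = F·P·Fᵀ + Q = [31 17 4; 17 96 4; 4 4 10]
step 0: y = z − H·x̄ = [-20, 13]
step 0: S = H·P̄·Hᵀ + R = [1396 -522; -522 350]
step 0: K = P̄·Hᵀ·S⁻¹ = [22317/108058 16179/54029; 5775/54029 -36803/108058; -1047/54029 -2179/54029]
step 0: x' = x̄ + K·y = [95215/54029, 46967/108058, 100671/54029]
step 0: P' = (I − K·H)·P̄ = [250514/54029 201977/108058 347783/54029; 201977/108058 156193/108058 177160/54029; 347783/54029 177160/54029 525292/54029]
step 1: x̄ = F·x = [165287/108058, 554497/108058, -190430/54029]
step 1: P̄ = F·P·Fᵀ + Q = [1496199/108058 3517129/108058 -688127/54029; 3517129/108058 12786755/108058 -2191601/54029; -688127/54029 -2191601/54029 1110114/54029]
step 1: y = z − H·x̄ = [-1759024/54029, 1051765/108058]
step 1: S = H·P̄·Hᵀ + R = [157807613/54029 -52476885/54029; -52476885/54029 38898877/108058]
step 1: K = P̄·Hᵀ·S⁻¹ = [1521428514/11676914419 2442543967/11676914419; 918144912/11676914419 -4143762387/11676914419; -1439765088/11676914419 -1666233830/11676914419]
step 1: x' = x̄ + K·y = [-7897926408/11676914419, -10304911286/11676914419, -10499855277/11676914419]
step 1: P' = (I − K·H)·P̄ = [16972954655/11676914419 4822661377/11676914419 21288473194/11676914419; 4822661377/11676914419 8626974269/11676914419 13143587342/11676914419; 21288473194/11676914419 13143587342/11676914419 34911982232/11676914419]
step 2: x̄ = F·x = [-2796872860/11676914419, -54516373281/11676914419, 15795852816/11676914419]
step 2: P̄ = F·P·Fᵀ + Q = [83872596138/11676914419 123906998542/11676914419 -41562660712/11676914419; 123906998542/11676914419 535448985570/11676914419 -122720898116/11676914419; -41562660712/11676914419 -122720898116/11676914419 91245647458/11676914419]
step 2: y = z − H·x̄ = [195973468033/11676914419, -82882044864/11676914419]
step 2: S = H·P̄·Hᵀ + R = [11594212009573/11676914419 -3944434527192/11676914419; -3944434527192/11676914419 1765071287507/11676914419]
step 2: K = P̄·Hᵀ·S⁻¹ = [57691991288400/420149262383813 89901424844386/420149262383813; 34762647434988/420149262383813 -147732600755354/420149262383813; -47006758308714/420149262383813 -56516364401904/420149262383813]
step 2: x' = x̄ + K·y = [229493984280364/420149262383813, -329545739931747/420149262383813, 180589686355458/420149262383813]
step 2: P' = (I − K·H)·P̄ = [584265758496050/420149262383813 157280741981446/420149262383813 722315836714696/420149262383813; 157280741981446/420149262383813 300239272123754/420149262383813 445932464960204/420149262383813; 722315836714696/420149262383813 445932464960204/420149262383813 1183917221111138/420149262383813]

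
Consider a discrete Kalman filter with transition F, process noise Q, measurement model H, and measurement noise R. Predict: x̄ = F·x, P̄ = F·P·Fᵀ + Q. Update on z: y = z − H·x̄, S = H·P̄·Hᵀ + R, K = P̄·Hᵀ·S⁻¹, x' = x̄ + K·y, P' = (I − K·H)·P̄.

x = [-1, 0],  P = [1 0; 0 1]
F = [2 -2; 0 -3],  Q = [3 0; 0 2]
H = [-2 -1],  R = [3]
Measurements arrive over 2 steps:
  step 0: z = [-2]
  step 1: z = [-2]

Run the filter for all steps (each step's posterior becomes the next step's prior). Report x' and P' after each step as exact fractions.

step 0: x̄ = F·x = [-2, 0]
step 0: P̄ = F·P·Fᵀ + Q = [11 6; 6 11]
step 0: y = z − H·x̄ = [-6]
step 0: S = H·P̄·Hᵀ + R = [82]
step 0: K = P̄·Hᵀ·S⁻¹ = [-14/41; -23/82]
step 0: x' = x̄ + K·y = [2/41, 69/41]
step 0: P' = (I − K·H)·P̄ = [59/41 -76/41; -76/41 373/82]
step 1: x̄ = F·x = [-134/41, -207/41]
step 1: P̄ = F·P·Fᵀ + Q = [1713/41 1575/41; 1575/41 3521/82]
step 1: y = z − H·x̄ = [-557/41]
step 1: S = H·P̄·Hᵀ + R = [30071/82]
step 1: K = P̄·Hᵀ·S⁻¹ = [-10002/30071; -9821/30071]
step 1: x' = x̄ + K·y = [37600/30071, -18400/30071]
step 1: P' = (I − K·H)·P̄ = [36381/30071 -42756/30071; -42756/30071 114975/30071]

step 0: x' = [2/41, 69/41], P' = [59/41 -76/41; -76/41 373/82]
step 1: x' = [37600/30071, -18400/30071], P' = [36381/30071 -42756/30071; -42756/30071 114975/30071]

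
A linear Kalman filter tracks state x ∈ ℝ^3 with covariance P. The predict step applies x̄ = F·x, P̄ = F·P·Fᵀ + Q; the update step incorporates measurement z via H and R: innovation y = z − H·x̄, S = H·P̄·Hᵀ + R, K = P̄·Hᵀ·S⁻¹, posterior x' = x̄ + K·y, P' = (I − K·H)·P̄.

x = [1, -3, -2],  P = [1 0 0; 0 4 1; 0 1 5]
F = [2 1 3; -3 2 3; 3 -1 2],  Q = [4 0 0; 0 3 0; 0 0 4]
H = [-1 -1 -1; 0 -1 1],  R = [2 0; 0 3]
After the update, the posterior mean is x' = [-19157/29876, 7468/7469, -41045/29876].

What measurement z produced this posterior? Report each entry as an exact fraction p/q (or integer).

z = [1, -3]

x̄ = F·x = [-7, -15, 2]
P̄ = F·P·Fᵀ + Q = [63 56 31; 56 85 14; 31 14 33]
S = H·P̄·Hᵀ + R = [385 77; 77 93]
K = P̄·Hᵀ·S⁻¹ = [-12025/29876 25/388; -2237/7469 -50/97; -8717/29876 173/388]
x' − x̄ = [189975/29876, 119503/7469, -100797/29876] = K·y
y = (KᵀK)⁻¹·Kᵀ·(x' − x̄) = [-19, -20]
z = y + H·x̄ = [-19, -20] + [20, 17] = [1, -3]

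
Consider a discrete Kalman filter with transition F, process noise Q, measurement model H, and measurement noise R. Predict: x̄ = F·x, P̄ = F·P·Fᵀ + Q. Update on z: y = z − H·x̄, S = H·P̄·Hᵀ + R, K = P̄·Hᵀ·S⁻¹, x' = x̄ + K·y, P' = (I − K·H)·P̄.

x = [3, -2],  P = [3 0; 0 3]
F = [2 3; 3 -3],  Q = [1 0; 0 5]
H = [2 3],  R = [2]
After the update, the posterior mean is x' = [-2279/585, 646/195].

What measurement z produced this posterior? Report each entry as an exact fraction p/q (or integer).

x̄ = F·x = [0, 15]
P̄ = F·P·Fᵀ + Q = [40 -9; -9 59]
S = H·P̄·Hᵀ + R = [585]
K = P̄·Hᵀ·S⁻¹ = [53/585; 53/195]
x' − x̄ = [-2279/585, -2279/195] = K·y
y = (KᵀK)⁻¹·Kᵀ·(x' − x̄) = [-43]
z = y + H·x̄ = [-43] + [45] = [2]

z = [2]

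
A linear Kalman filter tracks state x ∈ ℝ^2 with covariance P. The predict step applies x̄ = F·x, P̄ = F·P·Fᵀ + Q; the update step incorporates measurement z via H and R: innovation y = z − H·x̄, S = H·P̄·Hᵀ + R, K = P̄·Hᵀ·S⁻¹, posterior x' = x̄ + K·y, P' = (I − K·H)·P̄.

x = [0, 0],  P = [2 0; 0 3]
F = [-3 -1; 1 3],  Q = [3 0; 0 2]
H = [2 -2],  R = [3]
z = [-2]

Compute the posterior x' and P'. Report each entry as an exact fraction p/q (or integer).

x' = [-156/343, 184/343]
P' = [2148/343 2031/343; 2031/343 2169/343]

x̄ = F·x = [0, 0]
P̄ = F·P·Fᵀ + Q = [24 -15; -15 31]
y = z − H·x̄ = [-2]
S = H·P̄·Hᵀ + R = [343]
K = P̄·Hᵀ·S⁻¹ = [78/343; -92/343]
x' = x̄ + K·y = [-156/343, 184/343]
P' = (I − K·H)·P̄ = [2148/343 2031/343; 2031/343 2169/343]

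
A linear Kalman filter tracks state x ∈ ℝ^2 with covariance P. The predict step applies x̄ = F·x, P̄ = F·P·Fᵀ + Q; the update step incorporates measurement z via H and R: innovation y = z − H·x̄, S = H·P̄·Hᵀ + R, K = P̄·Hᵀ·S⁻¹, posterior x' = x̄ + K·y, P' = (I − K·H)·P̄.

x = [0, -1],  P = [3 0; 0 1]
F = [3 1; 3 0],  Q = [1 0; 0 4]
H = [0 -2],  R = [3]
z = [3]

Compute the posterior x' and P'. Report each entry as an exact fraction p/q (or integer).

x' = [-289/127, -186/127]
P' = [767/127 81/127; 81/127 93/127]

x̄ = F·x = [-1, 0]
P̄ = F·P·Fᵀ + Q = [29 27; 27 31]
y = z − H·x̄ = [3]
S = H·P̄·Hᵀ + R = [127]
K = P̄·Hᵀ·S⁻¹ = [-54/127; -62/127]
x' = x̄ + K·y = [-289/127, -186/127]
P' = (I − K·H)·P̄ = [767/127 81/127; 81/127 93/127]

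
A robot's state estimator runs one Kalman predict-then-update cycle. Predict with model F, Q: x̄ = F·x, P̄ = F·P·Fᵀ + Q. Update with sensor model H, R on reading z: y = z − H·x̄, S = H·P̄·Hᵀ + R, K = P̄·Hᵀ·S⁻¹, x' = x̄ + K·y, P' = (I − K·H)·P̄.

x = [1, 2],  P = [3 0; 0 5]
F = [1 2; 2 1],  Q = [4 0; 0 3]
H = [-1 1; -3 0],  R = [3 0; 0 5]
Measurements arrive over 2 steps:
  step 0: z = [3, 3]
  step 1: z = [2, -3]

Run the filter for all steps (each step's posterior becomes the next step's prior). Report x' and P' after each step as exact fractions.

step 0: x' = [-611/675, 5876/3375], P' = [73/135 332/675; 332/675 9388/3375]
step 1: x' = [67722/73127, 778310/511889], P' = [38790/73127 31935/73127; 31935/73127 1158699/511889]

step 0: x̄ = F·x = [5, 4]
step 0: P̄ = F·P·Fᵀ + Q = [27 16; 16 20]
step 0: y = z − H·x̄ = [4, 18]
step 0: S = H·P̄·Hᵀ + R = [18 33; 33 248]
step 0: K = P̄·Hᵀ·S⁻¹ = [-11/675 -73/225; 2576/3375 -332/1125]
step 0: x' = x̄ + K·y = [-611/675, 5876/3375]
step 0: P' = (I − K·H)·P̄ = [73/135 332/675; 332/675 9388/3375]
step 1: x̄ = F·x = [2899/1125, -26/375]
step 1: P̄ = F·P·Fᵀ + Q = [6613/375 1138/125; 1138/125 1239/125]
step 1: y = z − H·x̄ = [5227/1125, 1774/375]
step 1: S = H·P̄·Hᵀ + R = [4627/375 3199/125; 3199/125 20464/125]
step 1: K = P̄·Hᵀ·S⁻¹ = [-2285/73127 -23274/73127; 311718/511889 -19161/73127]
step 1: x' = x̄ + K·y = [67722/73127, 778310/511889]
step 1: P' = (I − K·H)·P̄ = [38790/73127 31935/73127; 31935/73127 1158699/511889]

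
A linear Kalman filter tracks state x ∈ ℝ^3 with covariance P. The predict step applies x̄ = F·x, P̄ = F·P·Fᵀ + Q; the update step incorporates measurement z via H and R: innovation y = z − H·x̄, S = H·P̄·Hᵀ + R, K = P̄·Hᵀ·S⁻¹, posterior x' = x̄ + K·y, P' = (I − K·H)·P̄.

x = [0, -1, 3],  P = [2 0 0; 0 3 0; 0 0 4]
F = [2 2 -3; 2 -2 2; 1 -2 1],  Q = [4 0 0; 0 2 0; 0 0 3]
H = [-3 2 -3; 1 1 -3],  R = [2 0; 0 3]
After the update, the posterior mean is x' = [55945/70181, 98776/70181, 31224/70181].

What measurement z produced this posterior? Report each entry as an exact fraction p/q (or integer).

x̄ = F·x = [-11, 8, 5]
P̄ = F·P·Fᵀ + Q = [60 -28 -20; -28 38 24; -20 24 21]
S = H·P̄·Hᵀ + R = [571 -223; -223 210]
K = P̄·Hᵀ·S⁻¹ = [-16444/70181 13284/70181; 4654/70181 -15778/70181; -3707/70181 -23654/70181]
x' − x̄ = [827936/70181, -462672/70181, -319681/70181] = K·y
y = (KᵀK)⁻¹·Kᵀ·(x' − x̄) = [-35, 19]
z = y + H·x̄ = [-35, 19] + [34, -18] = [-1, 1]

z = [-1, 1]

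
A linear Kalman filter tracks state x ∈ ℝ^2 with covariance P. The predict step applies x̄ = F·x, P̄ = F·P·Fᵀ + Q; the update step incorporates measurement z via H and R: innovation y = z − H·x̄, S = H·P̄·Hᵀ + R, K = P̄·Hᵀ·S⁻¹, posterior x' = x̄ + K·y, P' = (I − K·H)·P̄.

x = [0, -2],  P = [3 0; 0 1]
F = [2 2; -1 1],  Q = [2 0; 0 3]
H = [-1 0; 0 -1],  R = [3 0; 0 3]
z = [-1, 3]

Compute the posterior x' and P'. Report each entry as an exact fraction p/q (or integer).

x̄ = F·x = [-4, -2]
P̄ = F·P·Fᵀ + Q = [18 -4; -4 7]
y = z − H·x̄ = [-5, 1]
S = H·P̄·Hᵀ + R = [21 -4; -4 10]
K = P̄·Hᵀ·S⁻¹ = [-82/97 6/97; 6/97 -131/194]
x' = x̄ + K·y = [28/97, -579/194]
P' = (I − K·H)·P̄ = [246/97 -18/97; -18/97 393/194]

x' = [28/97, -579/194]
P' = [246/97 -18/97; -18/97 393/194]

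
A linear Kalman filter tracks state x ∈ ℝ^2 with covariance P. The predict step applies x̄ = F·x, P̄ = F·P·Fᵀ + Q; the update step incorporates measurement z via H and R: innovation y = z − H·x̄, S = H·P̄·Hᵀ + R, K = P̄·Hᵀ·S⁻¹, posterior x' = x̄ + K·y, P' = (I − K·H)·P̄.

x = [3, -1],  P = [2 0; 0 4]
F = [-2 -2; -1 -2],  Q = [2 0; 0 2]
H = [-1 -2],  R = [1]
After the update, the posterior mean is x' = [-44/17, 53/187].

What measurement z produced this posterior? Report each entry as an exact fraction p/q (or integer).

x̄ = F·x = [-4, -1]
P̄ = F·P·Fᵀ + Q = [26 20; 20 20]
S = H·P̄·Hᵀ + R = [187]
K = P̄·Hᵀ·S⁻¹ = [-6/17; -60/187]
x' − x̄ = [24/17, 240/187] = K·y
y = (KᵀK)⁻¹·Kᵀ·(x' − x̄) = [-4]
z = y + H·x̄ = [-4] + [6] = [2]

z = [2]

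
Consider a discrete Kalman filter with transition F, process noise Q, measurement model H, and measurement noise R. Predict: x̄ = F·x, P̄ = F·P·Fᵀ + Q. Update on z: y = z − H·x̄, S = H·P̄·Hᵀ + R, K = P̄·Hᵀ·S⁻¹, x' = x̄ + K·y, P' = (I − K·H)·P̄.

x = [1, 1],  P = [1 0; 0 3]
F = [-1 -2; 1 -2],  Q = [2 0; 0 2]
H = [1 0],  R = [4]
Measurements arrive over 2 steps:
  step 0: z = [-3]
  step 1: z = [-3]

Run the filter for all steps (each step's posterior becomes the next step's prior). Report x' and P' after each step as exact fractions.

step 0: x' = [-3, -1], P' = [60/19 44/19; 44/19 164/19]
step 1: x' = [-1205/503, -2887/503], P' = [1860/503 1192/503; 1192/503 5954/503]

step 0: x̄ = F·x = [-3, -1]
step 0: P̄ = F·P·Fᵀ + Q = [15 11; 11 15]
step 0: y = z − H·x̄ = [0]
step 0: S = H·P̄·Hᵀ + R = [19]
step 0: K = P̄·Hᵀ·S⁻¹ = [15/19; 11/19]
step 0: x' = x̄ + K·y = [-3, -1]
step 0: P' = (I − K·H)·P̄ = [60/19 44/19; 44/19 164/19]
step 1: x̄ = F·x = [5, -1]
step 1: P̄ = F·P·Fᵀ + Q = [930/19 596/19; 596/19 578/19]
step 1: y = z − H·x̄ = [-8]
step 1: S = H·P̄·Hᵀ + R = [1006/19]
step 1: K = P̄·Hᵀ·S⁻¹ = [465/503; 298/503]
step 1: x' = x̄ + K·y = [-1205/503, -2887/503]
step 1: P' = (I − K·H)·P̄ = [1860/503 1192/503; 1192/503 5954/503]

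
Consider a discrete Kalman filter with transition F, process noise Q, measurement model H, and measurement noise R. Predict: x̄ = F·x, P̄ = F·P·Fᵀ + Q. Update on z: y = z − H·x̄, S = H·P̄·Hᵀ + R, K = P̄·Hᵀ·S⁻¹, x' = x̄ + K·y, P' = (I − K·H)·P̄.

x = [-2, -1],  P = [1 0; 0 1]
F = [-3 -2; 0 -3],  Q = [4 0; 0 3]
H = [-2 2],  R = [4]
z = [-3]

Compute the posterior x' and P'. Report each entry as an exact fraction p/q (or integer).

x' = [211/36, 25/6]
P' = [185/18 29/3; 29/3 10]

x̄ = F·x = [8, 3]
P̄ = F·P·Fᵀ + Q = [17 6; 6 12]
y = z − H·x̄ = [7]
S = H·P̄·Hᵀ + R = [72]
K = P̄·Hᵀ·S⁻¹ = [-11/36; 1/6]
x' = x̄ + K·y = [211/36, 25/6]
P' = (I − K·H)·P̄ = [185/18 29/3; 29/3 10]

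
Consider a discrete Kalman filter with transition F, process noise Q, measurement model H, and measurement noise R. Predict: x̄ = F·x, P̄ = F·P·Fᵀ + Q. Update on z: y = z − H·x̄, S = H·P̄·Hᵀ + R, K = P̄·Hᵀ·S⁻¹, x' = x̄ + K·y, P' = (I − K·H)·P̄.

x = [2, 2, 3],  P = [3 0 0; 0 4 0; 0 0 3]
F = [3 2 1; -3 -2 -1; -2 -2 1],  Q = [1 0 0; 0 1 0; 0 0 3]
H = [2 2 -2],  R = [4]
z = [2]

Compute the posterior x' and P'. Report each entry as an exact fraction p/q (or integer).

x̄ = F·x = [13, -13, -5]
P̄ = F·P·Fᵀ + Q = [47 -46 -31; -46 47 31; -31 31 34]
y = z − H·x̄ = [-8]
S = H·P̄·Hᵀ + R = [148]
K = P̄·Hᵀ·S⁻¹ = [16/37; -15/37; -17/37]
x' = x̄ + K·y = [353/37, -361/37, -49/37]
P' = (I − K·H)·P̄ = [715/37 -742/37 -59/37; -742/37 839/37 127/37; -59/37 127/37 102/37]

x' = [353/37, -361/37, -49/37]
P' = [715/37 -742/37 -59/37; -742/37 839/37 127/37; -59/37 127/37 102/37]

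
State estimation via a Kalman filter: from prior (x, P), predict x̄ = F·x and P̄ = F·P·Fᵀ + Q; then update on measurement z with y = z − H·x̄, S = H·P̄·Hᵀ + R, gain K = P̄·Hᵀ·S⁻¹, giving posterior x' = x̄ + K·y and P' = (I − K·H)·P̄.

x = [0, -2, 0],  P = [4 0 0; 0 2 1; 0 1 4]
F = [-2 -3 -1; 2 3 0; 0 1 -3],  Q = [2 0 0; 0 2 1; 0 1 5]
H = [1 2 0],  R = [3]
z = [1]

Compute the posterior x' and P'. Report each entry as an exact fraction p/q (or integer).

x' = [74/45, -5/9, -4/9]
P' = [1286/45 -137/9 182/9; -137/9 79/9 -88/9; 182/9 -88/9 313/9]

x̄ = F·x = [6, -6, -2]
P̄ = F·P·Fᵀ + Q = [46 -37 14; -37 36 -2; 14 -2 37]
y = z − H·x̄ = [7]
S = H·P̄·Hᵀ + R = [45]
K = P̄·Hᵀ·S⁻¹ = [-28/45; 7/9; 2/9]
x' = x̄ + K·y = [74/45, -5/9, -4/9]
P' = (I − K·H)·P̄ = [1286/45 -137/9 182/9; -137/9 79/9 -88/9; 182/9 -88/9 313/9]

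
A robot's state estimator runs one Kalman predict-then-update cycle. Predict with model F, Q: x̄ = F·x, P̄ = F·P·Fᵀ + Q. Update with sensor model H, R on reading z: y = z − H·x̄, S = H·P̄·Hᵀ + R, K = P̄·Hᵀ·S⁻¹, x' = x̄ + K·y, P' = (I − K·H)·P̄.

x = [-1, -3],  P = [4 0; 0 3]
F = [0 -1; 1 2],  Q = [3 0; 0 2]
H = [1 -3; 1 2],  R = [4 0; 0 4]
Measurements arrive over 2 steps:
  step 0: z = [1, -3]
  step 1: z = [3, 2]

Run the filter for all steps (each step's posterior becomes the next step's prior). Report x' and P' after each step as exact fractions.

step 0: x̄ = F·x = [3, -7]
step 0: P̄ = F·P·Fᵀ + Q = [6 -6; -6 18]
step 0: y = z − H·x̄ = [-23, 8]
step 0: S = H·P̄·Hᵀ + R = [208 -96; -96 58]
step 0: K = P̄·Hᵀ·S⁻¹ = [51/178 33/89; -75/356 15/89]
step 0: x' = x̄ + K·y = [-111/178, -287/356]
step 0: P' = (I − K·H)·P̄ = [120/89 6/89; 6/89 27/89]
step 1: x̄ = F·x = [287/356, -199/89]
step 1: P̄ = F·P·Fᵀ + Q = [294/89 -60/89; -60/89 430/89]
step 1: y = z − H·x̄ = [-1607/356, 2017/356]
step 1: S = H·P̄·Hᵀ + R = [4880/89 -2226/89; -2226/89 2130/89]
step 1: K = P̄·Hᵀ·S⁻¹ = [1308/5093 1783/5093; -1025/5093 2525/15279]
step 1: x' = x̄ + K·y = [16607/10186, -11953/30558]
step 1: P' = (I − K·H)·P̄ = [6372/5093 380/5093; 380/5093 4480/15279]

step 0: x' = [-111/178, -287/356], P' = [120/89 6/89; 6/89 27/89]
step 1: x' = [16607/10186, -11953/30558], P' = [6372/5093 380/5093; 380/5093 4480/15279]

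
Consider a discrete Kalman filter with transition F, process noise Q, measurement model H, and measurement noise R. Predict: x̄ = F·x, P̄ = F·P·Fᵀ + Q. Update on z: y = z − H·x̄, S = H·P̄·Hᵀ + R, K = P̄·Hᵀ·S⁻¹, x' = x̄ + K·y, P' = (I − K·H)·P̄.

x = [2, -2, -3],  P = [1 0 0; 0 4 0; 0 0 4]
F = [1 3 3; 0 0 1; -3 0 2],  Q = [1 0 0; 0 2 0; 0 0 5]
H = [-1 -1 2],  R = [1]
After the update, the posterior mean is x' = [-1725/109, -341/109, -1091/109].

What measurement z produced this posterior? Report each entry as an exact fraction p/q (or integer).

x̄ = F·x = [-13, -3, -12]
P̄ = F·P·Fᵀ + Q = [74 12 21; 12 6 8; 21 8 30]
S = H·P̄·Hᵀ + R = [109]
K = P̄·Hᵀ·S⁻¹ = [-44/109; -2/109; 31/109]
x' − x̄ = [-308/109, -14/109, 217/109] = K·y
y = (KᵀK)⁻¹·Kᵀ·(x' − x̄) = [7]
z = y + H·x̄ = [7] + [-8] = [-1]

z = [-1]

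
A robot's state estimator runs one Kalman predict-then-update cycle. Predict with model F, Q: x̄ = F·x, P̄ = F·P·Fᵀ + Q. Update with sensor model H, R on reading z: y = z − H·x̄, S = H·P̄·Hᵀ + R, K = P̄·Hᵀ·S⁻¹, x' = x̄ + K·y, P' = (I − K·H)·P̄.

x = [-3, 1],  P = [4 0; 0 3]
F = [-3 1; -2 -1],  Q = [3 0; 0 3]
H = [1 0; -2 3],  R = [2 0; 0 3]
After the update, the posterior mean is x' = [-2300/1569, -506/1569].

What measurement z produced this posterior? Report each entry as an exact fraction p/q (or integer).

z = [-2, 2]

x̄ = F·x = [10, 5]
P̄ = F·P·Fᵀ + Q = [42 21; 21 22]
S = H·P̄·Hᵀ + R = [44 -21; -21 117]
K = P̄·Hᵀ·S⁻¹ = [497/523 -14/1569; 329/523 499/1569]
x' − x̄ = [-17990/1569, -8351/1569] = K·y
y = (KᵀK)⁻¹·Kᵀ·(x' − x̄) = [-12, 7]
z = y + H·x̄ = [-12, 7] + [10, -5] = [-2, 2]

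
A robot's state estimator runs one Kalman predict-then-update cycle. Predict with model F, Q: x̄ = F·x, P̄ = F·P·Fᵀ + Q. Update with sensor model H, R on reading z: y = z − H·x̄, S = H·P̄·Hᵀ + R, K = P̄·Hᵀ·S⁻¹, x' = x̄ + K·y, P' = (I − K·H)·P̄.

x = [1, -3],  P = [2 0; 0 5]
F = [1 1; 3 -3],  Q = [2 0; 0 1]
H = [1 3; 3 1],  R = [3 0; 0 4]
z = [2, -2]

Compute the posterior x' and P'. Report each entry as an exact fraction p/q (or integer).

x' = [-11542/11363, 12092/11363]
P' = [6471/11363 -3501/11363; -3501/11363 5371/11363]

x̄ = F·x = [-2, 12]
P̄ = F·P·Fᵀ + Q = [9 -9; -9 64]
y = z − H·x̄ = [-32, -8]
S = H·P̄·Hᵀ + R = [534 129; 129 95]
K = P̄·Hᵀ·S⁻¹ = [-1344/11363 3978/11363; 4204/11363 -1283/11363]
x' = x̄ + K·y = [-11542/11363, 12092/11363]
P' = (I − K·H)·P̄ = [6471/11363 -3501/11363; -3501/11363 5371/11363]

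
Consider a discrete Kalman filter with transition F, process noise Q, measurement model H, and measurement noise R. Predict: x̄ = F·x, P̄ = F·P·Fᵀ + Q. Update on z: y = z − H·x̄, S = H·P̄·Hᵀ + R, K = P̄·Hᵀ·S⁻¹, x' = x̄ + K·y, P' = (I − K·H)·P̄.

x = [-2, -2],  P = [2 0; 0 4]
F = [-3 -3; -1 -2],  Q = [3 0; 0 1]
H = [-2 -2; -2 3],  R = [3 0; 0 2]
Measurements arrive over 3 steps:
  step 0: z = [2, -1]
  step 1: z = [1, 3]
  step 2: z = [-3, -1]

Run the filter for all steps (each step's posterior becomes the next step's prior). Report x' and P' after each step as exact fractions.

step 0: x' = [-6372/19511, -11207/19511], P' = [6747/19511 2010/19511; 2010/19511 3774/19511]
step 1: x' = [-25781517/33307696, 3563167/8326924], P' = [11249067/33307696 813795/8326924; 813795/8326924 379689/2081731]
step 2: x' = [8638286979/7848408983, 19401012933/54938862881], P' = [2648240016/7848408983 764916510/7848408983; 764916510/7848408983 10006169034/54938862881]

step 0: x̄ = F·x = [12, 6]
step 0: P̄ = F·P·Fᵀ + Q = [57 30; 30 19]
step 0: y = z − H·x̄ = [38, 5]
step 0: S = H·P̄·Hᵀ + R = [547 54; 54 41]
step 0: K = P̄·Hᵀ·S⁻¹ = [-5838/19511 -3732/19511; -3856/19511 3651/19511]
step 0: x' = x̄ + K·y = [-6372/19511, -11207/19511]
step 0: P' = (I − K·H)·P̄ = [6747/19511 2010/19511; 2010/19511 3774/19511]
step 1: x̄ = F·x = [52737/19511, 28786/19511]
step 1: P̄ = F·P·Fᵀ + Q = [189402/19511 60975/19511; 60975/19511 49394/19511]
step 1: y = z − H·x̄ = [182557/19511, 77649/19511]
step 1: S = H·P̄·Hᵀ + R = [1501517/19511 339294/19511; 339294/19511 509476/19511]
step 1: K = P̄·Hᵀ·S⁻¹ = [-4834749/16653848 -6366297/33307696; -777517/4163462 1464339/8326924]
step 1: x' = x̄ + K·y = [-25781517/33307696, 3563167/8326924]
step 1: P' = (I − K·H)·P̄ = [11249067/33307696 813795/8326924; 813795/8326924 379689/2081731]
step 2: x̄ = F·x = [34586547/33307696, -2723819/33307696]
step 2: P̄ = F·P·Fᵀ + Q = [314433147/33307696 99493965/33307696; 99493965/33307696 81877579/33307696]
step 2: y = z − H·x̄ = [-2262352/2081731, 44036855/33307696]
step 2: S = H·P̄·Hᵀ + R = [155069857/2081731 35467449/2081731; 35467449/2081731 867318611/33307696]
step 2: K = P̄·Hᵀ·S⁻¹ = [-2275437684/7848408983 -1500865251/7848408983; -10240389736/54938862881 9654837981/54938862881]
step 2: x' = x̄ + K·y = [8638286979/7848408983, 19401012933/54938862881]
step 2: P' = (I − K·H)·P̄ = [2648240016/7848408983 764916510/7848408983; 764916510/7848408983 10006169034/54938862881]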